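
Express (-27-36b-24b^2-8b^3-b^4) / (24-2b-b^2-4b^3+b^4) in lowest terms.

(-9-6b-b^2)/(8-6b+b^2)

By polynomial division,
  -b^4-8b^3-24b^2-36b-27 = (-1)(b^4-4b^3-b^2-2b+24) + (-12b^3-25b^2-38b-3)
  b^4-4b^3-b^2-2b+24 = (-(1/12)b+73/144)(-12b^3-25b^2-38b-3) + ((1225/144)b^2+(1225/72)b+1225/48)
  -12b^3-25b^2-38b-3 = (-(1728/1225)b-144/1225)((1225/144)b^2+(1225/72)b+1225/48) + (0)
Last nonzero remainder: (1225/144)b^2+(1225/72)b+1225/48. Dividing through by 1225/144 gives the monic gcd b^2+2b+3.
Cancel b^2+2b+3 from numerator and denominator to get the reduced form.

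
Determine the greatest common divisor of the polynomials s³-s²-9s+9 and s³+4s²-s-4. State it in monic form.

By polynomial division,
  s³-s²-9s+9 = (s³+4s²-s-4) + (-5s²-8s+13)
  s³+4s²-s-4 = (-(1/5)s-12/25)(-5s²-8s+13) + (-(56/25)s+56/25)
  -5s²-8s+13 = ((125/56)s+325/56)(-(56/25)s+56/25) + (0)
Last nonzero remainder: -(56/25)s+56/25. Dividing through by -56/25 gives the monic gcd s-1.

s-1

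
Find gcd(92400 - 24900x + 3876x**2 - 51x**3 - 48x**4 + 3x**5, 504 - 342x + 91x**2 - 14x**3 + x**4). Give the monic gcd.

By polynomial division,
  3x**5 - 48x**4 - 51x**3 + 3876x**2 - 24900x + 92400 = (3x - 6)(x**4 - 14x**3 + 91x**2 - 342x + 504) + (-408x**3 + 5448x**2 - 28464x + 95424)
  x**4 - 14x**3 + 91x**2 - 342x + 504 = (-(1/408)x + 11/6936)(-408x**3 + 5448x**2 - 28464x + 95424) + ((3640/289)x**2 - (18200/289)x + 101920/289)
  -408x**3 + 5448x**2 - 28464x + 95424 = (-(14739/455)x + 123114/455)((3640/289)x**2 - (18200/289)x + 101920/289) + (0)
Last nonzero remainder: (3640/289)x**2 - (18200/289)x + 101920/289. Dividing through by 3640/289 gives the monic gcd x**2 - 5x + 28.

28 - 5x + x**2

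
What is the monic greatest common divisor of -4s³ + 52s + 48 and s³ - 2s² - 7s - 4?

s² - 3s - 4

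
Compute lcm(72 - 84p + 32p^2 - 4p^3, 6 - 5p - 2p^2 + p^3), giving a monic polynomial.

36 - 60p + 19p^2 + 11p^3 - 7p^4 + p^5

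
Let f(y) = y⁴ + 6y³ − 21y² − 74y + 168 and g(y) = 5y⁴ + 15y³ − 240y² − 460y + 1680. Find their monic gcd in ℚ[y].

y³ + 9y² + 6y − 56

Euclidean algorithm in ℚ[y]:
  y⁴ + 6y³ − 21y² − 74y + 168 = (1/5)(5y⁴ + 15y³ − 240y² − 460y + 1680) + (3y³ + 27y² + 18y − 168)
  5y⁴ + 15y³ − 240y² − 460y + 1680 = ((5/3)y − 10)(3y³ + 27y² + 18y − 168) + (0)
Last nonzero remainder: 3y³ + 27y² + 18y − 168. Dividing through by 3 gives the monic gcd y³ + 9y² + 6y − 56.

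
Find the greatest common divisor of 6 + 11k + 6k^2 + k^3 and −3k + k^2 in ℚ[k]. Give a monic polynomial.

1

By polynomial division,
  k^3 + 6k^2 + 11k + 6 = (k + 9)(k^2 − 3k) + (38k + 6)
  k^2 − 3k = ((1/38)k − 30/361)(38k + 6) + (180/361)
  38k + 6 = ((6859/90)k + 361/30)(180/361) + (0)
The last nonzero remainder is the constant 180/361, so the polynomials are coprime and gcd = 1.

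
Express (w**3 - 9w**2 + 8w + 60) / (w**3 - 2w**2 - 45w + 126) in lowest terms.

(w**2 - 3w - 10)/(w**2 + 4w - 21)

Euclidean algorithm in ℚ[w]:
  w**3 - 9w**2 + 8w + 60 = (w**3 - 2w**2 - 45w + 126) + (-7w**2 + 53w - 66)
  w**3 - 2w**2 - 45w + 126 = (-(1/7)w - 39/49)(-7w**2 + 53w - 66) + (-(600/49)w + 3600/49)
  -7w**2 + 53w - 66 = ((343/600)w - 539/600)(-(600/49)w + 3600/49) + (0)
Last nonzero remainder: -(600/49)w + 3600/49. Dividing through by -600/49 gives the monic gcd w - 6.
Cancel w - 6 from numerator and denominator to get the reduced form.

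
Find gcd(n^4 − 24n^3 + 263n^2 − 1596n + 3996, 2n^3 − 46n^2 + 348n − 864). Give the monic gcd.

Euclidean algorithm in ℚ[n]:
  n^4 − 24n^3 + 263n^2 − 1596n + 3996 = ((1/2)n − 1/2)(2n^3 − 46n^2 + 348n − 864) + (66n^2 − 990n + 3564)
  2n^3 − 46n^2 + 348n − 864 = ((1/33)n − 8/33)(66n^2 − 990n + 3564) + (0)
Last nonzero remainder: 66n^2 − 990n + 3564. Dividing through by 66 gives the monic gcd n^2 − 15n + 54.

n^2 − 15n + 54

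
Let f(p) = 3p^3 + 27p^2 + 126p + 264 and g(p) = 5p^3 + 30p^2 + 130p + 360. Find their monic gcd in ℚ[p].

By polynomial division,
  3p^3 + 27p^2 + 126p + 264 = (3/5)(5p^3 + 30p^2 + 130p + 360) + (9p^2 + 48p + 48)
  5p^3 + 30p^2 + 130p + 360 = ((5/9)p + 10/27)(9p^2 + 48p + 48) + ((770/9)p + 3080/9)
  9p^2 + 48p + 48 = ((81/770)p + 54/385)((770/9)p + 3080/9) + (0)
Last nonzero remainder: (770/9)p + 3080/9. Dividing through by 770/9 gives the monic gcd p + 4.

p + 4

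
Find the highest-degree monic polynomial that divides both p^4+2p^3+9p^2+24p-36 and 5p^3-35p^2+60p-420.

p^2+12

Apply the Euclidean algorithm:
  p^4+2p^3+9p^2+24p-36 = ((1/5)p+9/5)(5p^3-35p^2+60p-420) + (60p^2+720)
  5p^3-35p^2+60p-420 = ((1/12)p-7/12)(60p^2+720) + (0)
Last nonzero remainder: 60p^2+720. Dividing through by 60 gives the monic gcd p^2+12.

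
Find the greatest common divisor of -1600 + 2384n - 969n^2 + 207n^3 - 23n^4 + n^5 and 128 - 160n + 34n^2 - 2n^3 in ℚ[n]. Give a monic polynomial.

-64 + 80n - 17n^2 + n^3

Apply the Euclidean algorithm:
  n^5 - 23n^4 + 207n^3 - 969n^2 + 2384n - 1600 = (-(1/2)n^2 + 3n - 25/2)(-2n^3 + 34n^2 - 160n + 128) + (0)
Last nonzero remainder: -2n^3 + 34n^2 - 160n + 128. Dividing through by -2 gives the monic gcd n^3 - 17n^2 + 80n - 64.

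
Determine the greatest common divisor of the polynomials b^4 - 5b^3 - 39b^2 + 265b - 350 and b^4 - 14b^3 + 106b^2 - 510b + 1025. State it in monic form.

Apply the Euclidean algorithm:
  b^4 - 5b^3 - 39b^2 + 265b - 350 = (b^4 - 14b^3 + 106b^2 - 510b + 1025) + (9b^3 - 145b^2 + 775b - 1375)
  b^4 - 14b^3 + 106b^2 - 510b + 1025 = ((1/9)b + 19/81)(9b^3 - 145b^2 + 775b - 1375) + ((4366/81)b^2 - (43660/81)b + 109150/81)
  9b^3 - 145b^2 + 775b - 1375 = ((729/4366)b - 4455/4366)((4366/81)b^2 - (43660/81)b + 109150/81) + (0)
Last nonzero remainder: (4366/81)b^2 - (43660/81)b + 109150/81. Dividing through by 4366/81 gives the monic gcd b^2 - 10b + 25.

b^2 - 10b + 25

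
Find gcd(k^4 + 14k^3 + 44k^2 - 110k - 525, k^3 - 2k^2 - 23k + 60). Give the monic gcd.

Euclidean algorithm in ℚ[k]:
  k^4 + 14k^3 + 44k^2 - 110k - 525 = (k + 16)(k^3 - 2k^2 - 23k + 60) + (99k^2 + 198k - 1485)
  k^3 - 2k^2 - 23k + 60 = ((1/99)k - 4/99)(99k^2 + 198k - 1485) + (0)
Last nonzero remainder: 99k^2 + 198k - 1485. Dividing through by 99 gives the monic gcd k^2 + 2k - 15.

k^2 + 2k - 15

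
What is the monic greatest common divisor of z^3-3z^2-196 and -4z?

Euclidean algorithm in ℚ[z]:
  z^3-3z^2-196 = (-(1/4)z^2+(3/4)z)(-4z) + (-196)
  -4z = ((1/49)z)(-196) + (0)
The last nonzero remainder is the constant -196, so the polynomials are coprime and gcd = 1.

1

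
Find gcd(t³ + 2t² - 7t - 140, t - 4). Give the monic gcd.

Euclidean algorithm in ℚ[t]:
  t³ + 2t² - 7t - 140 = (t² + 6t + 17)(t - 4) + (-72)
  t - 4 = (-(1/72)t + 1/18)(-72) + (0)
The last nonzero remainder is the constant -72, so the polynomials are coprime and gcd = 1.

1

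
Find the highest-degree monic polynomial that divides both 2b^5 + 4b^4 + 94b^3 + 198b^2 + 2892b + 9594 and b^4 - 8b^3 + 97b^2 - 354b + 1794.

Euclidean algorithm in ℚ[b]:
  2b^5 + 4b^4 + 94b^3 + 198b^2 + 2892b + 9594 = (2b + 20)(b^4 - 8b^3 + 97b^2 - 354b + 1794) + (60b^3 - 1034b^2 + 6384b - 26286)
  b^4 - 8b^3 + 97b^2 - 354b + 1794 = ((1/60)b + 277/1800)(60b^3 - 1034b^2 + 6384b - 26286) + ((134749/900)b^2 - (134749/150)b + 1751737/300)
  60b^3 - 1034b^2 + 6384b - 26286 = ((54000/134749)b - 606600/134749)((134749/900)b^2 - (134749/150)b + 1751737/300) + (0)
Last nonzero remainder: (134749/900)b^2 - (134749/150)b + 1751737/300. Dividing through by 134749/900 gives the monic gcd b^2 - 6b + 39.

b^2 - 6b + 39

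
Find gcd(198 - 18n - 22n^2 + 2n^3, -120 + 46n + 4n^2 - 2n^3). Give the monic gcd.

-3 + n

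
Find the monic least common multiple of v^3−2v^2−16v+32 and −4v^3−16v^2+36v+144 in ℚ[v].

v^5−2v^4−25v^3+50v^2+144v−288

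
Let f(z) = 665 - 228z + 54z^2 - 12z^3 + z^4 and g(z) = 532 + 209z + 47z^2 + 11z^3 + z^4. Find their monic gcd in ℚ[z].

By polynomial division,
  z^4 - 12z^3 + 54z^2 - 228z + 665 = (z^4 + 11z^3 + 47z^2 + 209z + 532) + (-23z^3 + 7z^2 - 437z + 133)
  z^4 + 11z^3 + 47z^2 + 209z + 532 = (-(1/23)z - 260/529)(-23z^3 + 7z^2 - 437z + 133) + ((16632/529)z^2 + 316008/529)
  -23z^3 + 7z^2 - 437z + 133 = (-(12167/16632)z + 529/2376)((16632/529)z^2 + 316008/529) + (0)
Last nonzero remainder: (16632/529)z^2 + 316008/529. Dividing through by 16632/529 gives the monic gcd z^2 + 19.

19 + z^2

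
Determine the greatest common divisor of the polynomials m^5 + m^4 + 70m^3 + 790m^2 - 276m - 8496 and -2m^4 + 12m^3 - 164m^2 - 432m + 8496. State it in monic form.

By polynomial division,
  m^5 + m^4 + 70m^3 + 790m^2 - 276m - 8496 = (-(1/2)m - 7/2)(-2m^4 + 12m^3 - 164m^2 - 432m + 8496) + (30m^3 + 2460m + 21240)
  -2m^4 + 12m^3 - 164m^2 - 432m + 8496 = (-(1/15)m + 2/5)(30m^3 + 2460m + 21240) + (0)
Last nonzero remainder: 30m^3 + 2460m + 21240. Dividing through by 30 gives the monic gcd m^3 + 82m + 708.

m^3 + 82m + 708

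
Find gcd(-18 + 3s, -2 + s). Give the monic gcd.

1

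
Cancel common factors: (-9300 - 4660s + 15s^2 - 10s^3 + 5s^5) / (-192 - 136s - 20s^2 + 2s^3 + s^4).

(775 + 130s + 20s^2 + 5s^3)/(16 + 6s + s^2)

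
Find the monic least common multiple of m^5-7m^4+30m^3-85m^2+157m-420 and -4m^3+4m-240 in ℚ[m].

Apply the Euclidean algorithm:
  m^5-7m^4+30m^3-85m^2+157m-420 = (-(1/4)m^2+(7/4)m-31/4)(-4m^3+4m-240) + (-152m^2+608m-2280)
  -4m^3+4m-240 = ((1/38)m+2/19)(-152m^2+608m-2280) + (0)
Last nonzero remainder: -152m^2+608m-2280. Dividing through by -152 gives the monic gcd m^2-4m+15.
Then lcm(f, g) = f·g / gcd(f, g); expanding and making the result monic gives the answer.

m^6-3m^5+2m^4+35m^3-183m^2+208m-1680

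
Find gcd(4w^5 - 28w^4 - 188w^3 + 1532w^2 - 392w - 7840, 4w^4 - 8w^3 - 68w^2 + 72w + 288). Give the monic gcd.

w^2 - 2w - 8

Apply the Euclidean algorithm:
  4w^5 - 28w^4 - 188w^3 + 1532w^2 - 392w - 7840 = (w - 5)(4w^4 - 8w^3 - 68w^2 + 72w + 288) + (-160w^3 + 1120w^2 - 320w - 6400)
  4w^4 - 8w^3 - 68w^2 + 72w + 288 = (-(1/40)w - 1/8)(-160w^3 + 1120w^2 - 320w - 6400) + (64w^2 - 128w - 512)
  -160w^3 + 1120w^2 - 320w - 6400 = (-(5/2)w + 25/2)(64w^2 - 128w - 512) + (0)
Last nonzero remainder: 64w^2 - 128w - 512. Dividing through by 64 gives the monic gcd w^2 - 2w - 8.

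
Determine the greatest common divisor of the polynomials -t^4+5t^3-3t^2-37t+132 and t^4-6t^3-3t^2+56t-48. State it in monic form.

t^2-t-12

Euclidean algorithm in ℚ[t]:
  -t^4+5t^3-3t^2-37t+132 = (-1)(t^4-6t^3-3t^2+56t-48) + (-t^3-6t^2+19t+84)
  t^4-6t^3-3t^2+56t-48 = (-t+12)(-t^3-6t^2+19t+84) + (88t^2-88t-1056)
  -t^3-6t^2+19t+84 = (-(1/88)t-7/88)(88t^2-88t-1056) + (0)
Last nonzero remainder: 88t^2-88t-1056. Dividing through by 88 gives the monic gcd t^2-t-12.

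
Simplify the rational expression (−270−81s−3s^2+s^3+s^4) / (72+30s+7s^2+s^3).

(−15−2s+s^2)/(4+s)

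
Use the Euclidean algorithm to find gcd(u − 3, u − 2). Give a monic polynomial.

1

Repeated division with remainder:
  u − 3 = (u − 2) + (−1)
  u − 2 = (−u + 2)(−1) + (0)
The last nonzero remainder is the constant −1, so the polynomials are coprime and gcd = 1.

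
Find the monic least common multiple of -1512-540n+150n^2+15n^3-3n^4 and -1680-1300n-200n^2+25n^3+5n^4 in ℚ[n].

Repeated division with remainder:
  -3n^4+15n^3+150n^2-540n-1512 = (-3/5)(5n^4+25n^3-200n^2-1300n-1680) + (30n^3+30n^2-1320n-2520)
  5n^4+25n^3-200n^2-1300n-1680 = ((1/6)n+2/3)(30n^3+30n^2-1320n-2520) + (0)
Last nonzero remainder: 30n^3+30n^2-1320n-2520. Dividing through by 30 gives the monic gcd n^3+n^2-44n-84.
Then lcm(f, g) = f·g / gcd(f, g); expanding and making the result monic gives the answer.

2016+1224n-20n^2-70n^3-n^4+n^5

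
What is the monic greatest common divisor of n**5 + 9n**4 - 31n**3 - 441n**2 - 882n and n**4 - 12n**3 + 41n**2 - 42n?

n**2 - 7n

Apply the Euclidean algorithm:
  n**5 + 9n**4 - 31n**3 - 441n**2 - 882n = (n + 21)(n**4 - 12n**3 + 41n**2 - 42n) + (180n**3 - 1260n**2)
  n**4 - 12n**3 + 41n**2 - 42n = ((1/180)n - 1/36)(180n**3 - 1260n**2) + (6n**2 - 42n)
  180n**3 - 1260n**2 = (30n)(6n**2 - 42n) + (0)
Last nonzero remainder: 6n**2 - 42n. Dividing through by 6 gives the monic gcd n**2 - 7n.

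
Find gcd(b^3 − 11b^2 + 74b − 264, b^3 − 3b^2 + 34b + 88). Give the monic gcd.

b^2 − 5b + 44

By polynomial division,
  b^3 − 11b^2 + 74b − 264 = (b^3 − 3b^2 + 34b + 88) + (−8b^2 + 40b − 352)
  b^3 − 3b^2 + 34b + 88 = (−(1/8)b − 1/4)(−8b^2 + 40b − 352) + (0)
Last nonzero remainder: −8b^2 + 40b − 352. Dividing through by −8 gives the monic gcd b^2 − 5b + 44.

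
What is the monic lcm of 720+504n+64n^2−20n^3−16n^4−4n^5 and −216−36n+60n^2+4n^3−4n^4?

Repeated division with remainder:
  −4n^5−16n^4−20n^3+64n^2+504n+720 = (n+5)(−4n^4+4n^3+60n^2−36n−216) + (−100n^3−200n^2+900n+1800)
  −4n^4+4n^3+60n^2−36n−216 = ((1/25)n−3/25)(−100n^3−200n^2+900n+1800) + (0)
Last nonzero remainder: −100n^3−200n^2+900n+1800. Dividing through by −100 gives the monic gcd n^3+2n^2−9n−18.
Then lcm(f, g) = f·g / gcd(f, g); expanding and making the result monic gives the answer.

540+198n−78n^2−31n^3−7n^4+n^5+n^6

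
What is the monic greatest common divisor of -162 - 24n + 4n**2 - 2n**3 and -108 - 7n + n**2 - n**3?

Euclidean algorithm in ℚ[n]:
  -2n**3 + 4n**2 - 24n - 162 = (2)(-n**3 + n**2 - 7n - 108) + (2n**2 - 10n + 54)
  -n**3 + n**2 - 7n - 108 = (-(1/2)n - 2)(2n**2 - 10n + 54) + (0)
Last nonzero remainder: 2n**2 - 10n + 54. Dividing through by 2 gives the monic gcd n**2 - 5n + 27.

27 - 5n + n**2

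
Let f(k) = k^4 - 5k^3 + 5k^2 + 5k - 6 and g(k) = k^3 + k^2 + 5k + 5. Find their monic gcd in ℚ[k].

Apply the Euclidean algorithm:
  k^4 - 5k^3 + 5k^2 + 5k - 6 = (k - 6)(k^3 + k^2 + 5k + 5) + (6k^2 + 30k + 24)
  k^3 + k^2 + 5k + 5 = ((1/6)k - 2/3)(6k^2 + 30k + 24) + (21k + 21)
  6k^2 + 30k + 24 = ((2/7)k + 8/7)(21k + 21) + (0)
Last nonzero remainder: 21k + 21. Dividing through by 21 gives the monic gcd k + 1.

k + 1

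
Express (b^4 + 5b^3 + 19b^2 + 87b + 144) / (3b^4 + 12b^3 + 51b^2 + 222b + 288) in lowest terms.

(b + 3)/(3b + 6)

Apply the Euclidean algorithm:
  b^4 + 5b^3 + 19b^2 + 87b + 144 = (1/3)(3b^4 + 12b^3 + 51b^2 + 222b + 288) + (b^3 + 2b^2 + 13b + 48)
  3b^4 + 12b^3 + 51b^2 + 222b + 288 = (3b + 6)(b^3 + 2b^2 + 13b + 48) + (0)
The last nonzero remainder b^3 + 2b^2 + 13b + 48 is already monic.
Cancel b^3 + 2b^2 + 13b + 48 from numerator and denominator to get the reduced form.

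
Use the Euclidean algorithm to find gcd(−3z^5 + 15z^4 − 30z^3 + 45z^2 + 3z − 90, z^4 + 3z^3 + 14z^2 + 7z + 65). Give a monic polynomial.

By polynomial division,
  −3z^5 + 15z^4 − 30z^3 + 45z^2 + 3z − 90 = (−3z + 24)(z^4 + 3z^3 + 14z^2 + 7z + 65) + (−60z^3 − 270z^2 + 30z − 1650)
  z^4 + 3z^3 + 14z^2 + 7z + 65 = (−(1/60)z + 1/40)(−60z^3 − 270z^2 + 30z − 1650) + ((85/4)z^2 − (85/4)z + 425/4)
  −60z^3 − 270z^2 + 30z − 1650 = (−(48/17)z − 264/17)((85/4)z^2 − (85/4)z + 425/4) + (0)
Last nonzero remainder: (85/4)z^2 − (85/4)z + 425/4. Dividing through by 85/4 gives the monic gcd z^2 − z + 5.

z^2 − z + 5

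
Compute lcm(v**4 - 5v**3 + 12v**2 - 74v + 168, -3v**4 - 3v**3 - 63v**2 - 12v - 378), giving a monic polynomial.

Apply the Euclidean algorithm:
  v**4 - 5v**3 + 12v**2 - 74v + 168 = (-1/3)(-3v**4 - 3v**3 - 63v**2 - 12v - 378) + (-6v**3 - 9v**2 - 78v + 42)
  -3v**4 - 3v**3 - 63v**2 - 12v - 378 = ((1/2)v - 1/4)(-6v**3 - 9v**2 - 78v + 42) + (-(105/4)v**2 - (105/2)v - 735/2)
  -6v**3 - 9v**2 - 78v + 42 = ((8/35)v - 4/35)(-(105/4)v**2 - (105/2)v - 735/2) + (0)
Last nonzero remainder: -(105/4)v**2 - (105/2)v - 735/2. Dividing through by -105/4 gives the monic gcd v**2 + 2v + 14.
Then lcm(f, g) = f·g / gcd(f, g); expanding and making the result monic gives the answer.

v**6 - 6v**5 + 26v**4 - 131v**3 + 350v**2 - 834v + 1512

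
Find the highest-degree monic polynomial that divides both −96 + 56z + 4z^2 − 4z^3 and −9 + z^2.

−3 + z

By polynomial division,
  −4z^3 + 4z^2 + 56z − 96 = (−4z + 4)(z^2 − 9) + (20z − 60)
  z^2 − 9 = ((1/20)z + 3/20)(20z − 60) + (0)
Last nonzero remainder: 20z − 60. Dividing through by 20 gives the monic gcd z − 3.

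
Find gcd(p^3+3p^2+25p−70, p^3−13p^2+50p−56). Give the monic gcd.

p−2

Apply the Euclidean algorithm:
  p^3+3p^2+25p−70 = (p^3−13p^2+50p−56) + (16p^2−25p−14)
  p^3−13p^2+50p−56 = ((1/16)p−183/256)(16p^2−25p−14) + ((8449/256)p−8449/128)
  16p^2−25p−14 = ((4096/8449)p+256/1207)((8449/256)p−8449/128) + (0)
Last nonzero remainder: (8449/256)p−8449/128. Dividing through by 8449/256 gives the monic gcd p−2.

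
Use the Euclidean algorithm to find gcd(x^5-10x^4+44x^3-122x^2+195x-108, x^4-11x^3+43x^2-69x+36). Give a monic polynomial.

x^3-8x^2+19x-12

Euclidean algorithm in ℚ[x]:
  x^5-10x^4+44x^3-122x^2+195x-108 = (x+1)(x^4-11x^3+43x^2-69x+36) + (12x^3-96x^2+228x-144)
  x^4-11x^3+43x^2-69x+36 = ((1/12)x-1/4)(12x^3-96x^2+228x-144) + (0)
Last nonzero remainder: 12x^3-96x^2+228x-144. Dividing through by 12 gives the monic gcd x^3-8x^2+19x-12.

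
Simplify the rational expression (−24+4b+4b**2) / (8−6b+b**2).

(12+4b)/(−4+b)

Apply the Euclidean algorithm:
  4b**2+4b−24 = (4)(b**2−6b+8) + (28b−56)
  b**2−6b+8 = ((1/28)b−1/7)(28b−56) + (0)
Last nonzero remainder: 28b−56. Dividing through by 28 gives the monic gcd b−2.
Cancel b−2 from numerator and denominator to get the reduced form.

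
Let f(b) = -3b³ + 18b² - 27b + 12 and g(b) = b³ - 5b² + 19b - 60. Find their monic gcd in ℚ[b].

b - 4

Repeated division with remainder:
  -3b³ + 18b² - 27b + 12 = (-3)(b³ - 5b² + 19b - 60) + (3b² + 30b - 168)
  b³ - 5b² + 19b - 60 = ((1/3)b - 5)(3b² + 30b - 168) + (225b - 900)
  3b² + 30b - 168 = ((1/75)b + 14/75)(225b - 900) + (0)
Last nonzero remainder: 225b - 900. Dividing through by 225 gives the monic gcd b - 4.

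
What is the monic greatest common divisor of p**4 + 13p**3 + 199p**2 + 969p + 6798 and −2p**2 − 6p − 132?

By polynomial division,
  p**4 + 13p**3 + 199p**2 + 969p + 6798 = (−(1/2)p**2 − 5p − 103/2)(−2p**2 − 6p − 132) + (0)
Last nonzero remainder: −2p**2 − 6p − 132. Dividing through by −2 gives the monic gcd p**2 + 3p + 66.

p**2 + 3p + 66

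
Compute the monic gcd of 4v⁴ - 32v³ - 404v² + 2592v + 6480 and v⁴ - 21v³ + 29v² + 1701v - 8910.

v³ - 10v² - 81v + 810

Repeated division with remainder:
  4v⁴ - 32v³ - 404v² + 2592v + 6480 = (4)(v⁴ - 21v³ + 29v² + 1701v - 8910) + (52v³ - 520v² - 4212v + 42120)
  v⁴ - 21v³ + 29v² + 1701v - 8910 = ((1/52)v - 11/52)(52v³ - 520v² - 4212v + 42120) + (0)
Last nonzero remainder: 52v³ - 520v² - 4212v + 42120. Dividing through by 52 gives the monic gcd v³ - 10v² - 81v + 810.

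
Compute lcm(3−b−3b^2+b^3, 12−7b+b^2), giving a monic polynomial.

−12+7b+11b^2−7b^3+b^4

Repeated division with remainder:
  b^3−3b^2−b+3 = (b+4)(b^2−7b+12) + (15b−45)
  b^2−7b+12 = ((1/15)b−4/15)(15b−45) + (0)
Last nonzero remainder: 15b−45. Dividing through by 15 gives the monic gcd b−3.
Then lcm(f, g) = f·g / gcd(f, g); expanding and making the result monic gives the answer.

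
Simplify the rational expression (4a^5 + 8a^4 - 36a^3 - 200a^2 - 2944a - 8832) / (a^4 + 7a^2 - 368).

By polynomial division,
  4a^5 + 8a^4 - 36a^3 - 200a^2 - 2944a - 8832 = (4a + 8)(a^4 + 7a^2 - 368) + (-64a^3 - 256a^2 - 1472a - 5888)
  a^4 + 7a^2 - 368 = (-(1/64)a + 1/16)(-64a^3 - 256a^2 - 1472a - 5888) + (0)
Last nonzero remainder: -64a^3 - 256a^2 - 1472a - 5888. Dividing through by -64 gives the monic gcd a^3 + 4a^2 + 23a + 92.
Cancel a^3 + 4a^2 + 23a + 92 from numerator and denominator to get the reduced form.

(4a^2 - 8a - 96)/(a - 4)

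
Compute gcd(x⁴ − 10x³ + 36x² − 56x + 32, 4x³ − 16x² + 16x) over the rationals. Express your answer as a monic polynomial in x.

x² − 4x + 4

Euclidean algorithm in ℚ[x]:
  x⁴ − 10x³ + 36x² − 56x + 32 = ((1/4)x − 3/2)(4x³ − 16x² + 16x) + (8x² − 32x + 32)
  4x³ − 16x² + 16x = ((1/2)x)(8x² − 32x + 32) + (0)
Last nonzero remainder: 8x² − 32x + 32. Dividing through by 8 gives the monic gcd x² − 4x + 4.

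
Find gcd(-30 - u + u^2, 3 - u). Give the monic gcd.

1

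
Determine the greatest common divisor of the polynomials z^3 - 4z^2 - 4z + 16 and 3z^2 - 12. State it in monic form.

z^2 - 4

Apply the Euclidean algorithm:
  z^3 - 4z^2 - 4z + 16 = ((1/3)z - 4/3)(3z^2 - 12) + (0)
Last nonzero remainder: 3z^2 - 12. Dividing through by 3 gives the monic gcd z^2 - 4.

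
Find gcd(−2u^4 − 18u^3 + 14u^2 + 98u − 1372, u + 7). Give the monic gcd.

Repeated division with remainder:
  −2u^4 − 18u^3 + 14u^2 + 98u − 1372 = (−2u^3 − 4u^2 + 42u − 196)(u + 7) + (0)
The last nonzero remainder u + 7 is already monic.

u + 7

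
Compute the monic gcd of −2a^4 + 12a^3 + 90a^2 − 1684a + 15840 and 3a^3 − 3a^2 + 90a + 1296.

Apply the Euclidean algorithm:
  −2a^4 + 12a^3 + 90a^2 − 1684a + 15840 = (−(2/3)a + 10/3)(3a^3 − 3a^2 + 90a + 1296) + (160a^2 − 1120a + 11520)
  3a^3 − 3a^2 + 90a + 1296 = ((3/160)a + 9/80)(160a^2 − 1120a + 11520) + (0)
Last nonzero remainder: 160a^2 − 1120a + 11520. Dividing through by 160 gives the monic gcd a^2 − 7a + 72.

a^2 − 7a + 72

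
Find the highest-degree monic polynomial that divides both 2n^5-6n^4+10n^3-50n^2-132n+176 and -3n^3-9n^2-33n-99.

n^2+11

Repeated division with remainder:
  2n^5-6n^4+10n^3-50n^2-132n+176 = (-(2/3)n^2+4n-8)(-3n^3-9n^2-33n-99) + (-56n^2-616)
  -3n^3-9n^2-33n-99 = ((3/56)n+9/56)(-56n^2-616) + (0)
Last nonzero remainder: -56n^2-616. Dividing through by -56 gives the monic gcd n^2+11.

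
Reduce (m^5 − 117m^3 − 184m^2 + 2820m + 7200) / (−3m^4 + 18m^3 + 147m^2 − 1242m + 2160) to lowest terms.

By polynomial division,
  m^5 − 117m^3 − 184m^2 + 2820m + 7200 = (−(1/3)m − 2)(−3m^4 + 18m^3 + 147m^2 − 1242m + 2160) + (−32m^3 − 304m^2 + 1056m + 11520)
  −3m^4 + 18m^3 + 147m^2 − 1242m + 2160 = ((3/32)m − 93/64)(−32m^3 − 304m^2 + 1056m + 11520) + (−(1575/4)m^2 − (1575/2)m + 18900)
  −32m^3 − 304m^2 + 1056m + 11520 = ((128/1575)m + 64/105)(−(1575/4)m^2 − (1575/2)m + 18900) + (0)
Last nonzero remainder: −(1575/4)m^2 − (1575/2)m + 18900. Dividing through by −1575/4 gives the monic gcd m^2 + 2m − 48.
Cancel m^2 + 2m − 48 from numerator and denominator to get the reduced form.

(−m^3 + 2m^2 + 65m + 150)/(3m^2 − 24m + 45)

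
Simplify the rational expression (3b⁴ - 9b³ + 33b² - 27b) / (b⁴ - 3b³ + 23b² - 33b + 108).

(3b² - 3b)/(b² - b + 12)

Apply the Euclidean algorithm:
  3b⁴ - 9b³ + 33b² - 27b = (3)(b⁴ - 3b³ + 23b² - 33b + 108) + (-36b² + 72b - 324)
  b⁴ - 3b³ + 23b² - 33b + 108 = (-(1/36)b² + (1/36)b - 1/3)(-36b² + 72b - 324) + (0)
Last nonzero remainder: -36b² + 72b - 324. Dividing through by -36 gives the monic gcd b² - 2b + 9.
Cancel b² - 2b + 9 from numerator and denominator to get the reduced form.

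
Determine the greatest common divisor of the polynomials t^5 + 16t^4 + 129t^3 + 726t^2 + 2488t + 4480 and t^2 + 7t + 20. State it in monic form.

t^2 + 7t + 20

Apply the Euclidean algorithm:
  t^5 + 16t^4 + 129t^3 + 726t^2 + 2488t + 4480 = (t^3 + 9t^2 + 46t + 224)(t^2 + 7t + 20) + (0)
The last nonzero remainder t^2 + 7t + 20 is already monic.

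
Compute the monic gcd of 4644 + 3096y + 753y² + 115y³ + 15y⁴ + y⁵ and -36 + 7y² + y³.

18 + 9y + y²

Apply the Euclidean algorithm:
  y⁵ + 15y⁴ + 115y³ + 753y² + 3096y + 4644 = (y² + 8y + 59)(y³ + 7y² - 36) + (376y² + 3384y + 6768)
  y³ + 7y² - 36 = ((1/376)y - 1/188)(376y² + 3384y + 6768) + (0)
Last nonzero remainder: 376y² + 3384y + 6768. Dividing through by 376 gives the monic gcd y² + 9y + 18.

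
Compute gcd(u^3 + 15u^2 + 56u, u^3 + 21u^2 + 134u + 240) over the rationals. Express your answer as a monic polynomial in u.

u + 8

Apply the Euclidean algorithm:
  u^3 + 15u^2 + 56u = (u^3 + 21u^2 + 134u + 240) + (-6u^2 - 78u - 240)
  u^3 + 21u^2 + 134u + 240 = (-(1/6)u - 4/3)(-6u^2 - 78u - 240) + (-10u - 80)
  -6u^2 - 78u - 240 = ((3/5)u + 3)(-10u - 80) + (0)
Last nonzero remainder: -10u - 80. Dividing through by -10 gives the monic gcd u + 8.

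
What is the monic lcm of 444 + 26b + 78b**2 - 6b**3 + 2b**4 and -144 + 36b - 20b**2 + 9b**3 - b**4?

Repeated division with remainder:
  2b**4 - 6b**3 + 78b**2 + 26b + 444 = (-2)(-b**4 + 9b**3 - 20b**2 + 36b - 144) + (12b**3 + 38b**2 + 98b + 156)
  -b**4 + 9b**3 - 20b**2 + 36b - 144 = (-(1/12)b + 73/72)(12b**3 + 38b**2 + 98b + 156) + (-(1813/36)b**2 - (1813/36)b - 1813/6)
  12b**3 + 38b**2 + 98b + 156 = (-(432/1813)b - 936/1813)(-(1813/36)b**2 - (1813/36)b - 1813/6) + (0)
Last nonzero remainder: -(1813/36)b**2 - (1813/36)b - 1813/6. Dividing through by -1813/36 gives the monic gcd b**2 + b + 6.
Then lcm(f, g) = f·g / gcd(f, g); expanding and making the result monic gives the answer.

5328 - 1908b + 1028b**2 - 449b**3 + 93b**4 - 13b**5 + b**6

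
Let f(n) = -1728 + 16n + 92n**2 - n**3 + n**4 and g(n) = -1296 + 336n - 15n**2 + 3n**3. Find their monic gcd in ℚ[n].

-432 + 112n - 5n**2 + n**3

By polynomial division,
  n**4 - n**3 + 92n**2 + 16n - 1728 = ((1/3)n + 4/3)(3n**3 - 15n**2 + 336n - 1296) + (0)
Last nonzero remainder: 3n**3 - 15n**2 + 336n - 1296. Dividing through by 3 gives the monic gcd n**3 - 5n**2 + 112n - 432.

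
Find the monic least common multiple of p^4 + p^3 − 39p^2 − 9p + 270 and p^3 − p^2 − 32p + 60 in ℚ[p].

Apply the Euclidean algorithm:
  p^4 + p^3 − 39p^2 − 9p + 270 = (p + 2)(p^3 − p^2 − 32p + 60) + (−5p^2 − 5p + 150)
  p^3 − p^2 − 32p + 60 = (−(1/5)p + 2/5)(−5p^2 − 5p + 150) + (0)
Last nonzero remainder: −5p^2 − 5p + 150. Dividing through by −5 gives the monic gcd p^2 + p − 30.
Then lcm(f, g) = f·g / gcd(f, g); expanding and making the result monic gives the answer.

p^5 − p^4 − 41p^3 + 69p^2 + 288p − 540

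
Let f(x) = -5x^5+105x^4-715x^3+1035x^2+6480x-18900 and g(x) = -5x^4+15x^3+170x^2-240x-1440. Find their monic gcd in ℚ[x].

x^2-3x-18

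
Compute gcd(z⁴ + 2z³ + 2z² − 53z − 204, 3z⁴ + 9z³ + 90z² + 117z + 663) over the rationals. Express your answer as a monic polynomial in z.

z² + 3z + 17

By polynomial division,
  z⁴ + 2z³ + 2z² − 53z − 204 = (1/3)(3z⁴ + 9z³ + 90z² + 117z + 663) + (−z³ − 28z² − 92z − 425)
  3z⁴ + 9z³ + 90z² + 117z + 663 = (−3z + 75)(−z³ − 28z² − 92z − 425) + (1914z² + 5742z + 32538)
  −z³ − 28z² − 92z − 425 = (−(1/1914)z − 25/1914)(1914z² + 5742z + 32538) + (0)
Last nonzero remainder: 1914z² + 5742z + 32538. Dividing through by 1914 gives the monic gcd z² + 3z + 17.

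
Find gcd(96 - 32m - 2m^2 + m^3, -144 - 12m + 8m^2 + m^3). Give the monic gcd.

Euclidean algorithm in ℚ[m]:
  m^3 - 2m^2 - 32m + 96 = (m^3 + 8m^2 - 12m - 144) + (-10m^2 - 20m + 240)
  m^3 + 8m^2 - 12m - 144 = (-(1/10)m - 3/5)(-10m^2 - 20m + 240) + (0)
Last nonzero remainder: -10m^2 - 20m + 240. Dividing through by -10 gives the monic gcd m^2 + 2m - 24.

-24 + 2m + m^2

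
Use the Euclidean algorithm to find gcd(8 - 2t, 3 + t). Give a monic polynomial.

1

Repeated division with remainder:
  -2t + 8 = (-2)(t + 3) + (14)
  t + 3 = ((1/14)t + 3/14)(14) + (0)
The last nonzero remainder is the constant 14, so the polynomials are coprime and gcd = 1.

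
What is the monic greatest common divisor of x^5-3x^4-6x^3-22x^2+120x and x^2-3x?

x^2-3x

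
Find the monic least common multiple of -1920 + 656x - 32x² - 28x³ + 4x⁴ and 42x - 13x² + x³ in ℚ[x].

3360x - 1628x² + 220x³ + 41x⁴ - 14x⁵ + x⁶

Repeated division with remainder:
  4x⁴ - 28x³ - 32x² + 656x - 1920 = (4x + 24)(x³ - 13x² + 42x) + (112x² - 352x - 1920)
  x³ - 13x² + 42x = ((1/112)x - 69/784)(112x² - 352x - 1920) + ((1380/49)x - 8280/49)
  112x² - 352x - 1920 = ((1372/345)x + 784/69)((1380/49)x - 8280/49) + (0)
Last nonzero remainder: (1380/49)x - 8280/49. Dividing through by 1380/49 gives the monic gcd x - 6.
Then lcm(f, g) = f·g / gcd(f, g); expanding and making the result monic gives the answer.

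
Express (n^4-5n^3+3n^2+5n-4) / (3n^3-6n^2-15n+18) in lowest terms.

(n^3-4n^2-n+4)/(3n^2-3n-18)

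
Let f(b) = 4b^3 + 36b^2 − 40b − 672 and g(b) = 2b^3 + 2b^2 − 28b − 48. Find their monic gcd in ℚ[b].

b − 4

By polynomial division,
  4b^3 + 36b^2 − 40b − 672 = (2)(2b^3 + 2b^2 − 28b − 48) + (32b^2 + 16b − 576)
  2b^3 + 2b^2 − 28b − 48 = ((1/16)b + 1/32)(32b^2 + 16b − 576) + ((15/2)b − 30)
  32b^2 + 16b − 576 = ((64/15)b + 96/5)((15/2)b − 30) + (0)
Last nonzero remainder: (15/2)b − 30. Dividing through by 15/2 gives the monic gcd b − 4.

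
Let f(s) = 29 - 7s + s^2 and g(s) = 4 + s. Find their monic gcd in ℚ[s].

1

Apply the Euclidean algorithm:
  s^2 - 7s + 29 = (s - 11)(s + 4) + (73)
  s + 4 = ((1/73)s + 4/73)(73) + (0)
The last nonzero remainder is the constant 73, so the polynomials are coprime and gcd = 1.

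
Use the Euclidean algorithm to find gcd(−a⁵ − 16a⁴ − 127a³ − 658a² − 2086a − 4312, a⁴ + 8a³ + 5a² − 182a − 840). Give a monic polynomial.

a² + 7a + 28

Apply the Euclidean algorithm:
  −a⁵ − 16a⁴ − 127a³ − 658a² − 2086a − 4312 = (−a − 8)(a⁴ + 8a³ + 5a² − 182a − 840) + (−58a³ − 800a² − 4382a − 11032)
  a⁴ + 8a³ + 5a² − 182a − 840 = (−(1/58)a + 84/841)(−58a³ − 800a² − 4382a − 11032) + ((7866/841)a² + (55062/841)a + 220248/841)
  −58a³ − 800a² − 4382a − 11032 = (−(24389/3933)a − 165677/3933)((7866/841)a² + (55062/841)a + 220248/841) + (0)
Last nonzero remainder: (7866/841)a² + (55062/841)a + 220248/841. Dividing through by 7866/841 gives the monic gcd a² + 7a + 28.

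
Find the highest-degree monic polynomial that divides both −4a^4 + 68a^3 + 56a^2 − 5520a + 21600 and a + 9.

Repeated division with remainder:
  −4a^4 + 68a^3 + 56a^2 − 5520a + 21600 = (−4a^3 + 104a^2 − 880a + 2400)(a + 9) + (0)
The last nonzero remainder a + 9 is already monic.

a + 9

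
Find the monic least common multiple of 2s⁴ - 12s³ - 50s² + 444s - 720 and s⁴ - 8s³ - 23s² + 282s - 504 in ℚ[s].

Euclidean algorithm in ℚ[s]:
  2s⁴ - 12s³ - 50s² + 444s - 720 = (2)(s⁴ - 8s³ - 23s² + 282s - 504) + (4s³ - 4s² - 120s + 288)
  s⁴ - 8s³ - 23s² + 282s - 504 = ((1/4)s - 7/4)(4s³ - 4s² - 120s + 288) + (0)
Last nonzero remainder: 4s³ - 4s² - 120s + 288. Dividing through by 4 gives the monic gcd s³ - s² - 30s + 72.
Then lcm(f, g) = f·g / gcd(f, g); expanding and making the result monic gives the answer.

s⁵ - 13s⁴ + 17s³ + 397s² - 1914s + 2520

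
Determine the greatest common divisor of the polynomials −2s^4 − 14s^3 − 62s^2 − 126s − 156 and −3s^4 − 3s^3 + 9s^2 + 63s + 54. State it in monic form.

By polynomial division,
  −2s^4 − 14s^3 − 62s^2 − 126s − 156 = (2/3)(−3s^4 − 3s^3 + 9s^2 + 63s + 54) + (−12s^3 − 68s^2 − 168s − 192)
  −3s^4 − 3s^3 + 9s^2 + 63s + 54 = ((1/4)s − 7/6)(−12s^3 − 68s^2 − 168s − 192) + (−(85/3)s^2 − 85s − 170)
  −12s^3 − 68s^2 − 168s − 192 = ((36/85)s + 96/85)(−(85/3)s^2 − 85s − 170) + (0)
Last nonzero remainder: −(85/3)s^2 − 85s − 170. Dividing through by −85/3 gives the monic gcd s^2 + 3s + 6.

s^2 + 3s + 6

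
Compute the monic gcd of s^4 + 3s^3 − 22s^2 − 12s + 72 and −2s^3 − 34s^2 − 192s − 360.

s + 6

Apply the Euclidean algorithm:
  s^4 + 3s^3 − 22s^2 − 12s + 72 = (−(1/2)s + 7)(−2s^3 − 34s^2 − 192s − 360) + (120s^2 + 1152s + 2592)
  −2s^3 − 34s^2 − 192s − 360 = (−(1/60)s − 37/300)(120s^2 + 1152s + 2592) + (−(168/25)s − 1008/25)
  120s^2 + 1152s + 2592 = (−(125/7)s − 450/7)(−(168/25)s − 1008/25) + (0)
Last nonzero remainder: −(168/25)s − 1008/25. Dividing through by −168/25 gives the monic gcd s + 6.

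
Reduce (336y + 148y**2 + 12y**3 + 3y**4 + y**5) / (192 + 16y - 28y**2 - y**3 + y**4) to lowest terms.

Apply the Euclidean algorithm:
  y**5 + 3y**4 + 12y**3 + 148y**2 + 336y = (y + 4)(y**4 - y**3 - 28y**2 + 16y + 192) + (44y**3 + 244y**2 + 80y - 768)
  y**4 - y**3 - 28y**2 + 16y + 192 = ((1/44)y - 18/121)(44y**3 + 244y**2 + 80y - 768) + ((784/121)y**2 + (5488/121)y + 9408/121)
  44y**3 + 244y**2 + 80y - 768 = ((1331/196)y - 484/49)((784/121)y**2 + (5488/121)y + 9408/121) + (0)
Last nonzero remainder: (784/121)y**2 + (5488/121)y + 9408/121. Dividing through by 784/121 gives the monic gcd y**2 + 7y + 12.
Cancel y**2 + 7y + 12 from numerator and denominator to get the reduced form.

(28y - 4y**2 + y**3)/(16 - 8y + y**2)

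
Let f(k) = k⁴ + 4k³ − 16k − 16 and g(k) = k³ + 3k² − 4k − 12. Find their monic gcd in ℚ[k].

By polynomial division,
  k⁴ + 4k³ − 16k − 16 = (k + 1)(k³ + 3k² − 4k − 12) + (k² − 4)
  k³ + 3k² − 4k − 12 = (k + 3)(k² − 4) + (0)
The last nonzero remainder k² − 4 is already monic.

k² − 4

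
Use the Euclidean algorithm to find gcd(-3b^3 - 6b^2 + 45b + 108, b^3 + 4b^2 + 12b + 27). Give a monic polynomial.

By polynomial division,
  -3b^3 - 6b^2 + 45b + 108 = (-3)(b^3 + 4b^2 + 12b + 27) + (6b^2 + 81b + 189)
  b^3 + 4b^2 + 12b + 27 = ((1/6)b - 19/12)(6b^2 + 81b + 189) + ((435/4)b + 1305/4)
  6b^2 + 81b + 189 = ((8/145)b + 84/145)((435/4)b + 1305/4) + (0)
Last nonzero remainder: (435/4)b + 1305/4. Dividing through by 435/4 gives the monic gcd b + 3.

b + 3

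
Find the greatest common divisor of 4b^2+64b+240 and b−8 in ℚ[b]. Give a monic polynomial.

By polynomial division,
  4b^2+64b+240 = (4b+96)(b−8) + (1008)
  b−8 = ((1/1008)b−1/126)(1008) + (0)
The last nonzero remainder is the constant 1008, so the polynomials are coprime and gcd = 1.

1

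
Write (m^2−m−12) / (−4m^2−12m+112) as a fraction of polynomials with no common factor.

(−m−3)/(4m+28)

Apply the Euclidean algorithm:
  m^2−m−12 = (−1/4)(−4m^2−12m+112) + (−4m+16)
  −4m^2−12m+112 = (m+7)(−4m+16) + (0)
Last nonzero remainder: −4m+16. Dividing through by −4 gives the monic gcd m−4.
Cancel m−4 from numerator and denominator to get the reduced form.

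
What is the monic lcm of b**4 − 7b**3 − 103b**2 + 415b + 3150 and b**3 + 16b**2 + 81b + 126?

Euclidean algorithm in ℚ[b]:
  b**4 − 7b**3 − 103b**2 + 415b + 3150 = (b − 23)(b**3 + 16b**2 + 81b + 126) + (184b**2 + 2152b + 6048)
  b**3 + 16b**2 + 81b + 126 = ((1/184)b + 99/4232)(184b**2 + 2152b + 6048) + (−(1170/529)b − 8190/529)
  184b**2 + 2152b + 6048 = (−(48668/585)b − 25392/65)(−(1170/529)b − 8190/529) + (0)
Last nonzero remainder: −(1170/529)b − 8190/529. Dividing through by −1170/529 gives the monic gcd b + 7.
Then lcm(f, g) = f·g / gcd(f, g); expanding and making the result monic gives the answer.

b**6 + 2b**5 − 148b**4 − 638b**3 + 5031b**2 + 35820b + 56700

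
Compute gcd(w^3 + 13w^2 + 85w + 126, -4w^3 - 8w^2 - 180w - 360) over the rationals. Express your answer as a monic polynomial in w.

Apply the Euclidean algorithm:
  w^3 + 13w^2 + 85w + 126 = (-1/4)(-4w^3 - 8w^2 - 180w - 360) + (11w^2 + 40w + 36)
  -4w^3 - 8w^2 - 180w - 360 = (-(4/11)w + 72/121)(11w^2 + 40w + 36) + (-(23076/121)w - 46152/121)
  11w^2 + 40w + 36 = (-(1331/23076)w - 121/1282)(-(23076/121)w - 46152/121) + (0)
Last nonzero remainder: -(23076/121)w - 46152/121. Dividing through by -23076/121 gives the monic gcd w + 2.

w + 2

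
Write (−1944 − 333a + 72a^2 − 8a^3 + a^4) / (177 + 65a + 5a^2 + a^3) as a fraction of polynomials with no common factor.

Euclidean algorithm in ℚ[a]:
  a^4 − 8a^3 + 72a^2 − 333a − 1944 = (a − 13)(a^3 + 5a^2 + 65a + 177) + (72a^2 + 335a + 357)
  a^3 + 5a^2 + 65a + 177 = ((1/72)a + 25/5184)(72a^2 + 335a + 357) + ((302881/5184)a + 302881/1728)
  72a^2 + 335a + 357 = ((373248/302881)a + 616896/302881)((302881/5184)a + 302881/1728) + (0)
Last nonzero remainder: (302881/5184)a + 302881/1728. Dividing through by 302881/5184 gives the monic gcd a + 3.
Cancel a + 3 from numerator and denominator to get the reduced form.

(−648 + 105a − 11a^2 + a^3)/(59 + 2a + a^2)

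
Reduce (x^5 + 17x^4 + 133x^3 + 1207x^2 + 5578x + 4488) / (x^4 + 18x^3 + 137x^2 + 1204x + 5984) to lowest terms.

(x^2 + 7x + 6)/(x + 8)

Apply the Euclidean algorithm:
  x^5 + 17x^4 + 133x^3 + 1207x^2 + 5578x + 4488 = (x − 1)(x^4 + 18x^3 + 137x^2 + 1204x + 5984) + (14x^3 + 140x^2 + 798x + 10472)
  x^4 + 18x^3 + 137x^2 + 1204x + 5984 = ((1/14)x + 4/7)(14x^3 + 140x^2 + 798x + 10472) + (0)
Last nonzero remainder: 14x^3 + 140x^2 + 798x + 10472. Dividing through by 14 gives the monic gcd x^3 + 10x^2 + 57x + 748.
Cancel x^3 + 10x^2 + 57x + 748 from numerator and denominator to get the reduced form.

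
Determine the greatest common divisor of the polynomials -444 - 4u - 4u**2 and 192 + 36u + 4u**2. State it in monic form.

1

Apply the Euclidean algorithm:
  -4u**2 - 4u - 444 = (-1)(4u**2 + 36u + 192) + (32u - 252)
  4u**2 + 36u + 192 = ((1/8)u + 135/64)(32u - 252) + (11577/16)
  32u - 252 = ((512/11577)u - 1344/3859)(11577/16) + (0)
The last nonzero remainder is the constant 11577/16, so the polynomials are coprime and gcd = 1.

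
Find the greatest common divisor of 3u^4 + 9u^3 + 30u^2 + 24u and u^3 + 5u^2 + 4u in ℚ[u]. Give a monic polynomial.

u^2 + u

Apply the Euclidean algorithm:
  3u^4 + 9u^3 + 30u^2 + 24u = (3u - 6)(u^3 + 5u^2 + 4u) + (48u^2 + 48u)
  u^3 + 5u^2 + 4u = ((1/48)u + 1/12)(48u^2 + 48u) + (0)
Last nonzero remainder: 48u^2 + 48u. Dividing through by 48 gives the monic gcd u^2 + u.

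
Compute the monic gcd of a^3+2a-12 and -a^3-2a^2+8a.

Euclidean algorithm in ℚ[a]:
  a^3+2a-12 = (-1)(-a^3-2a^2+8a) + (-2a^2+10a-12)
  -a^3-2a^2+8a = ((1/2)a+7/2)(-2a^2+10a-12) + (-21a+42)
  -2a^2+10a-12 = ((2/21)a-2/7)(-21a+42) + (0)
Last nonzero remainder: -21a+42. Dividing through by -21 gives the monic gcd a-2.

a-2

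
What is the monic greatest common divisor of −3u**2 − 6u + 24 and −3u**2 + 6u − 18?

1

Apply the Euclidean algorithm:
  −3u**2 − 6u + 24 = (−3u**2 + 6u − 18) + (−12u + 42)
  −3u**2 + 6u − 18 = ((1/4)u + 3/8)(−12u + 42) + (−135/4)
  −12u + 42 = ((16/45)u − 56/45)(−135/4) + (0)
The last nonzero remainder is the constant −135/4, so the polynomials are coprime and gcd = 1.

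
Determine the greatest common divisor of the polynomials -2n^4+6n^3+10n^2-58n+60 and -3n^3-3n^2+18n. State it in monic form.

n^2+n-6

Repeated division with remainder:
  -2n^4+6n^3+10n^2-58n+60 = ((2/3)n-8/3)(-3n^3-3n^2+18n) + (-10n^2-10n+60)
  -3n^3-3n^2+18n = ((3/10)n)(-10n^2-10n+60) + (0)
Last nonzero remainder: -10n^2-10n+60. Dividing through by -10 gives the monic gcd n^2+n-6.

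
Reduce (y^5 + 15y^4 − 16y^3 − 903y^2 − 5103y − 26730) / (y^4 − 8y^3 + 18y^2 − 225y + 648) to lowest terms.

(y^3 + 12y^2 − 79y − 990)/(y^2 − 11y + 24)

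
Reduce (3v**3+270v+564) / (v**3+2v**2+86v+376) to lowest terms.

(3v+6)/(v+4)

Repeated division with remainder:
  3v**3+270v+564 = (3)(v**3+2v**2+86v+376) + (−6v**2+12v−564)
  v**3+2v**2+86v+376 = (−(1/6)v−2/3)(−6v**2+12v−564) + (0)
Last nonzero remainder: −6v**2+12v−564. Dividing through by −6 gives the monic gcd v**2−2v+94.
Cancel v**2−2v+94 from numerator and denominator to get the reduced form.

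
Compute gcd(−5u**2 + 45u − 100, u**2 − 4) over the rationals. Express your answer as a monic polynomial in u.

Apply the Euclidean algorithm:
  −5u**2 + 45u − 100 = (−5)(u**2 − 4) + (45u − 120)
  u**2 − 4 = ((1/45)u + 8/135)(45u − 120) + (28/9)
  45u − 120 = ((405/28)u − 270/7)(28/9) + (0)
The last nonzero remainder is the constant 28/9, so the polynomials are coprime and gcd = 1.

1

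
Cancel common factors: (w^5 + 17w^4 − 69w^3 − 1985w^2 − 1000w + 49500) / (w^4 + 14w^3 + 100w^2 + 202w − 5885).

Euclidean algorithm in ℚ[w]:
  w^5 + 17w^4 − 69w^3 − 1985w^2 − 1000w + 49500 = (w + 3)(w^4 + 14w^3 + 100w^2 + 202w − 5885) + (−211w^3 − 2487w^2 + 4279w + 67155)
  w^4 + 14w^3 + 100w^2 + 202w − 5885 = (−(1/211)w − 467/44521)(−211w^3 − 2487w^2 + 4279w + 67155) + ((4193540/44521)w^2 + (25161240/44521)w − 230644700/44521)
  −211w^3 − 2487w^2 + 4279w + 67155 = (−(9393931/4193540)w − 54360141/4193540)((4193540/44521)w^2 + (25161240/44521)w − 230644700/44521) + (0)
Last nonzero remainder: (4193540/44521)w^2 + (25161240/44521)w − 230644700/44521. Dividing through by 4193540/44521 gives the monic gcd w^2 + 6w − 55.
Cancel w^2 + 6w − 55 from numerator and denominator to get the reduced form.

(w^3 + 11w^2 − 80w − 900)/(w^2 + 8w + 107)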